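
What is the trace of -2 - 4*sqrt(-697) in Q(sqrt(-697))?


Tr(a + b*sqrt(d)) = (a + b*sqrt(d)) + (a - b*sqrt(d)) = 2a
= 2 * (-2)
= -4

-4


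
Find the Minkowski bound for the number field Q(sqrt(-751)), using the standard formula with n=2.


d = -751, d mod 4 = 1, so disc(K) = d = -751; |disc(K)| = 751
Imaginary quadratic field, so n = 2, s = r2 = 1, r1 = 0
M = (n!/n^n) * (4/pi)^s * sqrt(|disc(K)|) = (2!/2^2) * (4/pi)^1 * sqrt(751)
= 0.5 * 1.273240 * 27.404379
= 17.4462

17.4462


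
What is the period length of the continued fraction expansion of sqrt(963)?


Run the CF algorithm for sqrt(963).
a_0 = floor(sqrt(963)) = 31; set m_0=0, q_0=1.
Recurrence: m' = q*a - m,  q' = (d - m'^2)/q,  a' = floor((a_0 + m')/q').
  step 1: m=31, q=2, a=31
  step 2: m=31, q=1, a=62
a_2 = 2*a_0 = 62, so the period closes here.
sqrt(963) = [31; 31, 62]
Period length = 2

2


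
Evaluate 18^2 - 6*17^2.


x^2 - d*y^2
= 18^2 - 6*17^2
= 324 - 1734
= -1410

-1410


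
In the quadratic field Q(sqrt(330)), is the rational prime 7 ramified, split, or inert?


K = Q(sqrt(330)). Since d mod 4 = 2, disc(K) = 1320.
Check p | disc: 1320 mod 7 = 4.
p does not divide disc. Compute Legendre symbol (d/p):
1^((7-1)/2) mod 7 = 1
(d/p) = 1, so p splits: (p) = P*P' with e=1, f=1, g=2.
Therefore p is split.

split


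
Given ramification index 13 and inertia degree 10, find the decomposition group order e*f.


|D_P| = e * f
= 13 * 10
= 130

130


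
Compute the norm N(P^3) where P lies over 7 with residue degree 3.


N(P^a) = p^(a*f)
= 7^(3*3)
= 7^9
= 40353607

40353607


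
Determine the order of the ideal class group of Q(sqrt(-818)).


K = Q(sqrt(-818)). d mod 4 = 2, so D = disc(K) = 4d = -3272
h(K) equals the number of primitive reduced positive-definite forms (a, b, c) = a*x^2 + b*x*y + c*y^2 with b^2 - 4ac = D,
where reduced means |b| <= a <= c, with b >= 0 whenever |b| = a or a = c, and primitive means gcd(a, b, c) = 1.
Reduced forces 3a^2 <= |D| = 3272, so 1 <= a <= 33; b must have the parity of D, and c = (b^2 - D)/(4a) must be an integer >= a.
Enumerate a = 1..33, b in [-a, a]:
  a=1: (1, 0, 818)  [1]
  a=2: (2, 0, 409)  [1]
  a=3: (3, -2, 273), (3, 2, 273)  [2]
  a=4..5: none
  a=6: (6, -4, 137), (6, 4, 137)  [2]
  a=7: (7, -2, 117), (7, 2, 117)  [2]
  a=8: none
  a=9: (9, -2, 91), (9, 2, 91)  [2]
  a=10..12: none
  a=13: (13, -2, 63), (13, 2, 63)  [2]
  a=14: (14, -12, 61), (14, 12, 61)  [2]
  a=15..16: none
  a=17: (17, -14, 51), (17, 14, 51)  [2]
  a=18: (18, -16, 49), (18, 16, 49)  [2]
  a=19..20: none
  a=21: (21, -16, 42), (21, -2, 39), (21, 2, 39), (21, 16, 42)  [4]
  a=22..25: none
  a=26: (26, -24, 37), (26, 24, 37)  [2]
  a=27: (27, -20, 34), (27, 20, 34)  [2]
  a=28: none
  a=29: (29, -18, 31), (29, 18, 31)  [2]
  a=30..33: none
Total reduced forms: 1 + 1 + 2 + 2 + 2 + 2 + 2 + 2 + 2 + 2 + 4 + 2 + 2 + 2 = 28
h = 28

28


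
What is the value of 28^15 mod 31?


p = 31 is prime and the exponent is (p-1)/2 = 15, so by Euler's criterion 28^15 = (28/31) = +1 or -1 mod 31.
Compute by square-and-multiply:
  15 = 8 + 4 + 2 + 1 (binary 1111)
  Repeated squaring mod 31: 28^1 = 28, 28^2 = 9, 28^4 = 19, 28^8 = 20
  28^15 = 28^8 * 28^4 * 28^2 * 28^1 = 20 * 19 * 9 * 28 mod 31
    20 * 19 = 380 = 8 mod 31
    8 * 9 = 72 = 10 mod 31
    10 * 28 = 280 = 1 mod 31
  28^15 = 1 mod 31
Result 1: 28 is a quadratic residue mod 31.
28^15 mod 31 = 1

1


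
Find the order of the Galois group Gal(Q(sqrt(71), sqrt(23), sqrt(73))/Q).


The 3 square roots of distinct primes are multiplicatively independent over Q,
so [K:Q] = 2^3 and Gal(K/Q) is isomorphic to (Z/2Z)^3.
|Gal| = 2^3 = 8

8


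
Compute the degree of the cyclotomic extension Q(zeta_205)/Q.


The degree equals Euler's totient phi(205).
205 = 5 * 41
phi(205) = 160

160


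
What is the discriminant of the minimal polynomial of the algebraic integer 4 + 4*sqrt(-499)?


The element 4 + 4*sqrt(-499) has minimal polynomial:
x^2 - 8*x + 8000
Discriminant = (-8)^2 - 4*(8000)
= 64 - 32000
= -31936

-31936


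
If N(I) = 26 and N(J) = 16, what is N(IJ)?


N(IJ) = N(I) * N(J)
= 26 * 16
= 416

416


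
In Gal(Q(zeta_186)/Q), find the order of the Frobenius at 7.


The Frobenius at p in Gal(Q(zeta_n)/Q) = (Z/nZ)* is the class of p, so its order is ord_186(7), the smallest k >= 1 with 7^k = 1 mod 186.
n = 186 = 2 * 3 * 31, phi(186) = 60; the order divides phi(n).
Divisors of 60: 1, 2, 3, 4, 5, 6, 10, 12, 15, 20, 30, 60
Repeated squaring mod 186: 7^1 = 7, 7^2 = 49, 7^4 = 169, 7^8 = 103, 7^16 = 7, 7^32 = 49
Test divisors in increasing order:
  k=1: 7^1 = 7 mod 186
  k=2: 7^2 = 49 mod 186
  k=3: 7^3 = 49 * 7 = 157 mod 186
  k=4: 7^4 = 169 mod 186
  k=5: 7^5 = 169 * 7 = 67 mod 186
  k=6: 7^6 = 169 * 49 = 97 mod 186
  k=10: 7^10 = 103 * 49 = 25 mod 186
  k=12: 7^12 = 103 * 169 = 109 mod 186
  k=15: 7^15 = 103 * 169 * 49 * 7 = 1 mod 186  <- first divisor giving 1
Order = 15

15


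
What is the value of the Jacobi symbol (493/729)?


Compute (493/729) via quadratic reciprocity:
  reciprocity: (493/729) -> +(729/493)
  reduce: (236/493)
  pull out 2: (2/493) = -1  (since 493 mod 8 = 5)
  pull out 2: (2/493) = -1  (since 493 mod 8 = 5)
  reciprocity: (59/493) -> +(493/59)
  reduce: (21/59)
  reciprocity: (21/59) -> +(59/21)
  reduce: (17/21)
  reciprocity: (17/21) -> +(21/17)
  reduce: (4/17)
  pull out 2: (2/17) = +1  (since 17 mod 8 = 1)
  pull out 2: (2/17) = +1  (since 17 mod 8 = 1)
  (1/17) = 1
Product of signs = 1

1


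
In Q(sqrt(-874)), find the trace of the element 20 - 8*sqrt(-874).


Tr(a + b*sqrt(d)) = (a + b*sqrt(d)) + (a - b*sqrt(d)) = 2a
= 2 * (20)
= 40

40


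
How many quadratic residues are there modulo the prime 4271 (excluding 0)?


For prime p, the number of non-zero quadratic residues is (p-1)/2.
= (4271-1)/2
= 2135

2135


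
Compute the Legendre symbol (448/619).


p = 619 is prime, so compute (448/619) with the reciprocity algorithm (Jacobi-symbol steps: pull out 2s via (2/n), flip via reciprocity, reduce):
  pull out 2: (2/619) = -1  (since 619 mod 8 = 3)
  pull out 2: (2/619) = -1  (since 619 mod 8 = 3)
  pull out 2: (2/619) = -1  (since 619 mod 8 = 3)
  pull out 2: (2/619) = -1  (since 619 mod 8 = 3)
  pull out 2: (2/619) = -1  (since 619 mod 8 = 3)
  pull out 2: (2/619) = -1  (since 619 mod 8 = 3)
  reciprocity: (7/619) -> -(619/7)
  reduce: (3/7)
  reciprocity: (3/7) -> -(7/3)
  reduce: (1/3)
  (1/3) = 1
Product of signs = 1
(448/619) = 1

1


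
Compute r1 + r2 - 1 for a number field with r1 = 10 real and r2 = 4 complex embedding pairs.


By Dirichlet's unit theorem:
rank = r1 + r2 - 1
= 10 + 4 - 1
= 13

13


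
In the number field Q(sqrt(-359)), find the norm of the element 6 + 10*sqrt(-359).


N(a + b*sqrt(d)) = a^2 - d*b^2
= (6)^2 - (-359)*(10)^2
= 36 + 35900
= 35936

35936


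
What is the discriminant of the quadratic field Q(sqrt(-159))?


For K = Q(sqrt(d)) with d squarefree: disc(K) = d if d = 1 mod 4, and disc(K) = 4d if d = 2 or 3 mod 4.
Here d = -159, and d mod 4 = 1.
d = 1 mod 4 (O_K = Z[(1+sqrt(d))/2]), so disc(K) = d = -159

-159


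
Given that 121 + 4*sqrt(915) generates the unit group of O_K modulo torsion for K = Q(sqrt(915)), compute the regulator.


epsilon = 121 + 4*sqrt(915)
= 241.9959
R = ln(241.9959)
= 5.4889

5.4889


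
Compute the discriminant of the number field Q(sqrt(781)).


For K = Q(sqrt(d)) with d squarefree: disc(K) = d if d = 1 mod 4, and disc(K) = 4d if d = 2 or 3 mod 4.
Here d = 781, and d mod 4 = 1.
d = 1 mod 4 (O_K = Z[(1+sqrt(d))/2]), so disc(K) = d = 781

781


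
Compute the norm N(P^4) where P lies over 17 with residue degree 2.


N(P^a) = p^(a*f)
= 17^(4*2)
= 17^8
= 6975757441

6975757441


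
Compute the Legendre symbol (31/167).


p = 167 is prime, so compute (31/167) with the reciprocity algorithm (Jacobi-symbol steps: pull out 2s via (2/n), flip via reciprocity, reduce):
  reciprocity: (31/167) -> -(167/31)
  reduce: (12/31)
  pull out 2: (2/31) = +1  (since 31 mod 8 = 7)
  pull out 2: (2/31) = +1  (since 31 mod 8 = 7)
  reciprocity: (3/31) -> -(31/3)
  reduce: (1/3)
  (1/3) = 1
Product of signs = 1
(31/167) = 1

1


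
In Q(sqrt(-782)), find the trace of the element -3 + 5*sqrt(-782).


Tr(a + b*sqrt(d)) = (a + b*sqrt(d)) + (a - b*sqrt(d)) = 2a
= 2 * (-3)
= -6

-6


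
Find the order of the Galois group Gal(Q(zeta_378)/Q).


|Gal(Q(zeta_378)/Q)| = phi(378)
= 108

108


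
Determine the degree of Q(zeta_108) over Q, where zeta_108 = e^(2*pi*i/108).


The degree equals Euler's totient phi(108).
108 = 2^2 * 3^3
phi(108) = 36

36


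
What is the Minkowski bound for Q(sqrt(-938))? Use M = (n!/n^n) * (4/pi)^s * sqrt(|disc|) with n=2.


d = -938, d mod 4 = 2, so disc(K) = 4d = -3752; |disc(K)| = 3752
Imaginary quadratic field, so n = 2, s = r2 = 1, r1 = 0
M = (n!/n^n) * (4/pi)^s * sqrt(|disc(K)|) = (2!/2^2) * (4/pi)^1 * sqrt(3752)
= 0.5 * 1.273240 * 61.253571
= 38.9952

38.9952


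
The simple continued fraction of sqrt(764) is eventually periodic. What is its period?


Run the CF algorithm for sqrt(764).
a_0 = floor(sqrt(764)) = 27; set m_0=0, q_0=1.
Recurrence: m' = q*a - m,  q' = (d - m'^2)/q,  a' = floor((a_0 + m')/q').
  step 1: m=27, q=35, a=1
  step 2: m=8, q=20, a=1
  step 3: m=12, q=31, a=1
  step 4: m=19, q=13, a=3
  step 5: m=20, q=28, a=1
  step 6: m=8, q=25, a=1
  step 7: m=17, q=19, a=2
  step 8: m=21, q=17, a=2
  step 9: m=13, q=35, a=1
  step 10: m=22, q=8, a=6
  step 11: m=26, q=11, a=4
  step 12: m=18, q=40, a=1
  step 13: m=22, q=7, a=7
  step 14: m=27, q=5, a=10
  step 15: m=23, q=47, a=1
  step 16: m=24, q=4, a=12
  step 17: m=24, q=47, a=1
  step 18: m=23, q=5, a=10
  step 19: m=27, q=7, a=7
  step 20: m=22, q=40, a=1
  step 21: m=18, q=11, a=4
  step 22: m=26, q=8, a=6
  step 23: m=22, q=35, a=1
  step 24: m=13, q=17, a=2
  step 25: m=21, q=19, a=2
  step 26: m=17, q=25, a=1
  step 27: m=8, q=28, a=1
  step 28: m=20, q=13, a=3
  step 29: m=19, q=31, a=1
  step 30: m=12, q=20, a=1
  step 31: m=8, q=35, a=1
  step 32: m=27, q=1, a=54
a_32 = 2*a_0 = 54, so the period closes here.
sqrt(764) = [27; 1, 1, 1, 3, 1, 1, 2, 2, 1, 6, 4, 1, 7, 10, 1, 12, 1, 10, 7, 1, 4, 6, 1, 2, 2, 1, 1, 3, 1, 1, 1, 54]
Period length = 32

32


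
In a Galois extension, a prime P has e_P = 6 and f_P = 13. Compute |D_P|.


|D_P| = e * f
= 6 * 13
= 78

78


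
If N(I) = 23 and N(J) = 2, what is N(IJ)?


N(IJ) = N(I) * N(J)
= 23 * 2
= 46

46


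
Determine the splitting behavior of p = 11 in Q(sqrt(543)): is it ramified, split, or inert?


K = Q(sqrt(543)). Since d mod 4 = 3, disc(K) = 2172.
Check p | disc: 2172 mod 11 = 5.
p does not divide disc. Compute Legendre symbol (d/p):
4^((11-1)/2) mod 11 = 1
(d/p) = 1, so p splits: (p) = P*P' with e=1, f=1, g=2.
Therefore p is split.

split


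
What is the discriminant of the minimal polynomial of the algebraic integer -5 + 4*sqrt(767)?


The element -5 + 4*sqrt(767) has minimal polynomial:
x^2 + 10*x - 12247
Discriminant = (10)^2 - 4*(-12247)
= 100 + 48988
= 49088

49088


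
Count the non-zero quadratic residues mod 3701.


For prime p, the number of non-zero quadratic residues is (p-1)/2.
= (3701-1)/2
= 1850

1850


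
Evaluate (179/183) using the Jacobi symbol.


Compute (179/183) via quadratic reciprocity:
  reciprocity: (179/183) -> -(183/179)
  reduce: (4/179)
  pull out 2: (2/179) = -1  (since 179 mod 8 = 3)
  pull out 2: (2/179) = -1  (since 179 mod 8 = 3)
  (1/179) = 1
Product of signs = -1

-1


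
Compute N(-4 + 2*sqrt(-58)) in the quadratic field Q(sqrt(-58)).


N(a + b*sqrt(d)) = a^2 - d*b^2
= (-4)^2 - (-58)*(2)^2
= 16 + 232
= 248

248


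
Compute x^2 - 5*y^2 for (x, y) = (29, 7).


x^2 - d*y^2
= 29^2 - 5*7^2
= 841 - 245
= 596

596


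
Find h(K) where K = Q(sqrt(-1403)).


K = Q(sqrt(-1403)). d mod 4 = 1, so D = disc(K) = d = -1403
h(K) equals the number of primitive reduced positive-definite forms (a, b, c) = a*x^2 + b*x*y + c*y^2 with b^2 - 4ac = D,
where reduced means |b| <= a <= c, with b >= 0 whenever |b| = a or a = c, and primitive means gcd(a, b, c) = 1.
Reduced forces 3a^2 <= |D| = 1403, so 1 <= a <= 21; b must have the parity of D, and c = (b^2 - D)/(4a) must be an integer >= a.
Enumerate a = 1..21, b in [-a, a]:
  a=1: (1, 1, 351)  [1]
  a=2: none
  a=3: (3, -1, 117), (3, 1, 117)  [2]
  a=4..6: none
  a=7: (7, -5, 51), (7, 5, 51)  [2]
  a=8: none
  a=9: (9, -1, 39), (9, 1, 39)  [2]
  a=10: none
  a=11: (11, -7, 33), (11, 7, 33)  [2]
  a=12: none
  a=13: (13, -1, 27), (13, 1, 27)  [2]
  a=14..16: none
  a=17: (17, -5, 21), (17, 5, 21)  [2]
  a=18..20: none
  a=21: (21, 19, 21)  [1]
Total reduced forms: 1 + 2 + 2 + 2 + 2 + 2 + 2 + 1 = 14
h = 14

14


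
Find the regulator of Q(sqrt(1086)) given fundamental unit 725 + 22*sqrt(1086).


epsilon = 725 + 22*sqrt(1086)
= 1449.9993
R = ln(1449.9993)
= 7.2793

7.2793


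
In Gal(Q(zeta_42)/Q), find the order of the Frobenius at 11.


The Frobenius at p in Gal(Q(zeta_n)/Q) = (Z/nZ)* is the class of p, so its order is ord_42(11), the smallest k >= 1 with 11^k = 1 mod 42.
n = 42 = 2 * 3 * 7, phi(42) = 12; the order divides phi(n).
Divisors of 12: 1, 2, 3, 4, 6, 12
Repeated squaring mod 42: 11^1 = 11, 11^2 = 37, 11^4 = 25, 11^8 = 37
Test divisors in increasing order:
  k=1: 11^1 = 11 mod 42
  k=2: 11^2 = 37 mod 42
  k=3: 11^3 = 37 * 11 = 29 mod 42
  k=4: 11^4 = 25 mod 42
  k=6: 11^6 = 25 * 37 = 1 mod 42  <- first divisor giving 1
Order = 6

6


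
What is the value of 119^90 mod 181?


p = 181 is prime and the exponent is (p-1)/2 = 90, so by Euler's criterion 119^90 = (119/181) = +1 or -1 mod 181.
Compute by square-and-multiply:
  90 = 64 + 16 + 8 + 2 (binary 1011010)
  Repeated squaring mod 181: 119^1 = 119, 119^2 = 43, 119^4 = 39, 119^8 = 73, 119^16 = 80, 119^32 = 65, 119^64 = 62
  119^90 = 119^64 * 119^16 * 119^8 * 119^2 = 62 * 80 * 73 * 43 mod 181
    62 * 80 = 4960 = 73 mod 181
    73 * 73 = 5329 = 80 mod 181
    80 * 43 = 3440 = 1 mod 181
  119^90 = 1 mod 181
Result 1: 119 is a quadratic residue mod 181.
119^90 mod 181 = 1

1


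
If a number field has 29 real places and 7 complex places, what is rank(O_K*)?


By Dirichlet's unit theorem:
rank = r1 + r2 - 1
= 29 + 7 - 1
= 35

35


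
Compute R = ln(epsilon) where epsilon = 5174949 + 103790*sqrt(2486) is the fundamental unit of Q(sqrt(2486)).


epsilon = 5174949 + 103790*sqrt(2486)
= 1.0350e+07
R = ln(1.0350e+07)
= 16.1525

16.1525


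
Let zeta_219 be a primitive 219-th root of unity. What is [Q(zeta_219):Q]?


The degree equals Euler's totient phi(219).
219 = 3 * 73
phi(219) = 144

144


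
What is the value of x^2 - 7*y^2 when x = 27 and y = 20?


x^2 - d*y^2
= 27^2 - 7*20^2
= 729 - 2800
= -2071

-2071


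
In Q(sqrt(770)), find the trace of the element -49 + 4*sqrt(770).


Tr(a + b*sqrt(d)) = (a + b*sqrt(d)) + (a - b*sqrt(d)) = 2a
= 2 * (-49)
= -98

-98


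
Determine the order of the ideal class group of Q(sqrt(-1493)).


K = Q(sqrt(-1493)). d mod 4 = 3, so D = disc(K) = 4d = -5972
h(K) equals the number of primitive reduced positive-definite forms (a, b, c) = a*x^2 + b*x*y + c*y^2 with b^2 - 4ac = D,
where reduced means |b| <= a <= c, with b >= 0 whenever |b| = a or a = c, and primitive means gcd(a, b, c) = 1.
Reduced forces 3a^2 <= |D| = 5972, so 1 <= a <= 44; b must have the parity of D, and c = (b^2 - D)/(4a) must be an integer >= a.
Enumerate a = 1..44, b in [-a, a]:
  a=1: (1, 0, 1493)  [1]
  a=2: (2, 2, 747)  [1]
  a=3: (3, -2, 498), (3, 2, 498)  [2]
  a=4..5: none
  a=6: (6, -2, 249), (6, 2, 249)  [2]
  a=7..8: none
  a=9: (9, -2, 166), (9, 2, 166)  [2]
  a=10: none
  a=11: (11, -10, 138), (11, 10, 138)  [2]
  a=12..17: none
  a=18: (18, -2, 83), (18, 2, 83)  [2]
  a=19..21: none
  a=22: (22, -10, 69), (22, 10, 69)  [2]
  a=23: (23, -10, 66), (23, 10, 66)  [2]
  a=24..26: none
  a=27: (27, -20, 59), (27, 20, 59)  [2]
  a=28..32: none
  a=33: (33, -32, 53), (33, -10, 46), (33, 10, 46), (33, 32, 53)  [4]
  a=34..44: none
Total reduced forms: 1 + 1 + 2 + 2 + 2 + 2 + 2 + 2 + 2 + 2 + 4 = 22
h = 22

22


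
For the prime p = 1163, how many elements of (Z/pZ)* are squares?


For prime p, the number of non-zero quadratic residues is (p-1)/2.
= (1163-1)/2
= 581

581


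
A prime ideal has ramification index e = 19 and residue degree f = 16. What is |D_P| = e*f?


|D_P| = e * f
= 19 * 16
= 304

304


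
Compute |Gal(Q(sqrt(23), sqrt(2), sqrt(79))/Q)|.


The 3 square roots of distinct primes are multiplicatively independent over Q,
so [K:Q] = 2^3 and Gal(K/Q) is isomorphic to (Z/2Z)^3.
|Gal| = 2^3 = 8

8


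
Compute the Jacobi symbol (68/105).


Compute (68/105) via quadratic reciprocity:
  pull out 2: (2/105) = +1  (since 105 mod 8 = 1)
  pull out 2: (2/105) = +1  (since 105 mod 8 = 1)
  reciprocity: (17/105) -> +(105/17)
  reduce: (3/17)
  reciprocity: (3/17) -> +(17/3)
  reduce: (2/3)
  pull out 2: (2/3) = -1  (since 3 mod 8 = 3)
  (1/3) = 1
Product of signs = -1

-1


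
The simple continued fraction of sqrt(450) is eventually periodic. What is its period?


Run the CF algorithm for sqrt(450).
a_0 = floor(sqrt(450)) = 21; set m_0=0, q_0=1.
Recurrence: m' = q*a - m,  q' = (d - m'^2)/q,  a' = floor((a_0 + m')/q').
  step 1: m=21, q=9, a=4
  step 2: m=15, q=25, a=1
  step 3: m=10, q=14, a=2
  step 4: m=18, q=9, a=4
  step 5: m=18, q=14, a=2
  step 6: m=10, q=25, a=1
  step 7: m=15, q=9, a=4
  step 8: m=21, q=1, a=42
a_8 = 2*a_0 = 42, so the period closes here.
sqrt(450) = [21; 4, 1, 2, 4, 2, 1, 4, 42]
Period length = 8

8


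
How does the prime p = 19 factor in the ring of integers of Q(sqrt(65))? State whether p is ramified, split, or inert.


K = Q(sqrt(65)). Since d mod 4 = 1, disc(K) = 65.
Check p | disc: 65 mod 19 = 8.
p does not divide disc. Compute Legendre symbol (d/p):
8^((19-1)/2) mod 19 = -1
(d/p) = -1, so p is inert: (p) stays prime with e=1, f=2, g=1.
Therefore p is inert.

inert


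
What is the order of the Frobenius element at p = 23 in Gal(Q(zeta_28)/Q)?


The Frobenius at p in Gal(Q(zeta_n)/Q) = (Z/nZ)* is the class of p, so its order is ord_28(23), the smallest k >= 1 with 23^k = 1 mod 28.
n = 28 = 2^2 * 7, phi(28) = 12; the order divides phi(n).
Divisors of 12: 1, 2, 3, 4, 6, 12
Repeated squaring mod 28: 23^1 = 23, 23^2 = 25, 23^4 = 9, 23^8 = 25
Test divisors in increasing order:
  k=1: 23^1 = 23 mod 28
  k=2: 23^2 = 25 mod 28
  k=3: 23^3 = 25 * 23 = 15 mod 28
  k=4: 23^4 = 9 mod 28
  k=6: 23^6 = 9 * 25 = 1 mod 28  <- first divisor giving 1
Order = 6

6


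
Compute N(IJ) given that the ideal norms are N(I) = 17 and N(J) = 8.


N(IJ) = N(I) * N(J)
= 17 * 8
= 136

136


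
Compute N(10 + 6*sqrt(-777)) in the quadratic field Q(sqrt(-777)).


N(a + b*sqrt(d)) = a^2 - d*b^2
= (10)^2 - (-777)*(6)^2
= 100 + 27972
= 28072

28072


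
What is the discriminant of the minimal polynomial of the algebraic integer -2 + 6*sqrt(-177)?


The element -2 + 6*sqrt(-177) has minimal polynomial:
x^2 + 4*x + 6376
Discriminant = (4)^2 - 4*(6376)
= 16 - 25504
= -25488

-25488


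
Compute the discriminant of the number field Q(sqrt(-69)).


For K = Q(sqrt(d)) with d squarefree: disc(K) = d if d = 1 mod 4, and disc(K) = 4d if d = 2 or 3 mod 4.
Here d = -69, and d mod 4 = 3.
d = 3 mod 4, not 1 (O_K = Z[sqrt(d)]), so disc(K) = 4d = 4 * (-69) = -276

-276


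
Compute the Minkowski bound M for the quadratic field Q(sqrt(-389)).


d = -389, d mod 4 = 3, so disc(K) = 4d = -1556; |disc(K)| = 1556
Imaginary quadratic field, so n = 2, s = r2 = 1, r1 = 0
M = (n!/n^n) * (4/pi)^s * sqrt(|disc(K)|) = (2!/2^2) * (4/pi)^1 * sqrt(1556)
= 0.5 * 1.273240 * 39.446166
= 25.1122

25.1122


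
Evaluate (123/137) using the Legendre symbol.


p = 137 is prime, so compute (123/137) with the reciprocity algorithm (Jacobi-symbol steps: pull out 2s via (2/n), flip via reciprocity, reduce):
  reciprocity: (123/137) -> +(137/123)
  reduce: (14/123)
  pull out 2: (2/123) = -1  (since 123 mod 8 = 3)
  reciprocity: (7/123) -> -(123/7)
  reduce: (4/7)
  pull out 2: (2/7) = +1  (since 7 mod 8 = 7)
  pull out 2: (2/7) = +1  (since 7 mod 8 = 7)
  (1/7) = 1
Product of signs = 1
(123/137) = 1

1


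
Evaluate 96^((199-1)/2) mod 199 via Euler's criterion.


p = 199 is prime and the exponent is (p-1)/2 = 99, so by Euler's criterion 96^99 = (96/199) = +1 or -1 mod 199.
Compute by square-and-multiply:
  99 = 64 + 32 + 2 + 1 (binary 1100011)
  Repeated squaring mod 199: 96^1 = 96, 96^2 = 62, 96^4 = 63, 96^8 = 188, 96^16 = 121, 96^32 = 114, 96^64 = 61
  96^99 = 96^64 * 96^32 * 96^2 * 96^1 = 61 * 114 * 62 * 96 mod 199
    61 * 114 = 6954 = 188 mod 199
    188 * 62 = 11656 = 114 mod 199
    114 * 96 = 10944 = 198 mod 199
  96^99 = 198 mod 199
Result 198 = p - 1 = -1 mod 199: 96 is a quadratic non-residue mod 199. As a residue in [0, p-1] the value is 198.
96^99 mod 199 = 198

198


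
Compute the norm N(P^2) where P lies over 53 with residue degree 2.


N(P^a) = p^(a*f)
= 53^(2*2)
= 53^4
= 7890481

7890481


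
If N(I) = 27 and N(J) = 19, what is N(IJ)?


N(IJ) = N(I) * N(J)
= 27 * 19
= 513

513


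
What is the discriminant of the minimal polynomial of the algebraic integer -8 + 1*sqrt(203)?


The element -8 + 1*sqrt(203) has minimal polynomial:
x^2 + 16*x - 139
Discriminant = (16)^2 - 4*(-139)
= 256 + 556
= 812

812


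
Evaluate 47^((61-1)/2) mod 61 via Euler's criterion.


p = 61 is prime and the exponent is (p-1)/2 = 30, so by Euler's criterion 47^30 = (47/61) = +1 or -1 mod 61.
Compute by square-and-multiply:
  30 = 16 + 8 + 4 + 2 (binary 11110)
  Repeated squaring mod 61: 47^1 = 47, 47^2 = 13, 47^4 = 47, 47^8 = 13, 47^16 = 47
  47^30 = 47^16 * 47^8 * 47^4 * 47^2 = 47 * 13 * 47 * 13 mod 61
    47 * 13 = 611 = 1 mod 61
    1 * 47 = 47 = 47 mod 61
    47 * 13 = 611 = 1 mod 61
  47^30 = 1 mod 61
Result 1: 47 is a quadratic residue mod 61.
47^30 mod 61 = 1

1


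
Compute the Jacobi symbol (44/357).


Compute (44/357) via quadratic reciprocity:
  pull out 2: (2/357) = -1  (since 357 mod 8 = 5)
  pull out 2: (2/357) = -1  (since 357 mod 8 = 5)
  reciprocity: (11/357) -> +(357/11)
  reduce: (5/11)
  reciprocity: (5/11) -> +(11/5)
  reduce: (1/5)
  (1/5) = 1
Product of signs = 1

1


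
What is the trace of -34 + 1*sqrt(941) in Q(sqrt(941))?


Tr(a + b*sqrt(d)) = (a + b*sqrt(d)) + (a - b*sqrt(d)) = 2a
= 2 * (-34)
= -68

-68


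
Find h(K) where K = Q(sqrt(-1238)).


K = Q(sqrt(-1238)). d mod 4 = 2, so D = disc(K) = 4d = -4952
h(K) equals the number of primitive reduced positive-definite forms (a, b, c) = a*x^2 + b*x*y + c*y^2 with b^2 - 4ac = D,
where reduced means |b| <= a <= c, with b >= 0 whenever |b| = a or a = c, and primitive means gcd(a, b, c) = 1.
Reduced forces 3a^2 <= |D| = 4952, so 1 <= a <= 40; b must have the parity of D, and c = (b^2 - D)/(4a) must be an integer >= a.
Enumerate a = 1..40, b in [-a, a]:
  a=1: (1, 0, 1238)  [1]
  a=2: (2, 0, 619)  [1]
  a=3: (3, -2, 413), (3, 2, 413)  [2]
  a=4..5: none
  a=6: (6, -4, 207), (6, 4, 207)  [2]
  a=7: (7, -2, 177), (7, 2, 177)  [2]
  a=8: none
  a=9: (9, -4, 138), (9, 4, 138)  [2]
  a=10: none
  a=11: (11, -8, 114), (11, 8, 114)  [2]
  a=12: none
  a=13: (13, -12, 98), (13, 12, 98)  [2]
  a=14: (14, -12, 91), (14, 12, 91)  [2]
  a=15..17: none
  a=18: (18, -4, 69), (18, 4, 69)  [2]
  a=19: (19, -8, 66), (19, 8, 66)  [2]
  a=20: none
  a=21: (21, -16, 62), (21, -2, 59), (21, 2, 59), (21, 16, 62)  [4]
  a=22: (22, -8, 57), (22, 8, 57)  [2]
  a=23: (23, -4, 54), (23, 4, 54)  [2]
  a=24..25: none
  a=26: (26, -12, 49), (26, 12, 49)  [2]
  a=27: (27, -4, 46), (27, 4, 46)  [2]
  a=28: none
  a=29: (29, -6, 43), (29, 6, 43)  [2]
  a=30: none
  a=31: (31, -16, 42), (31, 16, 42)  [2]
  a=32: none
  a=33: (33, -14, 39), (33, -8, 38), (33, 8, 38), (33, 14, 39)  [4]
  a=34..38: none
  a=39: (39, -38, 41), (39, 38, 41)  [2]
  a=40: none
Total reduced forms: 1 + 1 + 2 + 2 + 2 + 2 + 2 + 2 + 2 + 2 + 2 + 4 + 2 + 2 + 2 + 2 + 2 + 2 + 4 + 2 = 42
h = 42

42


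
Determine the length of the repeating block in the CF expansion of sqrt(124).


Run the CF algorithm for sqrt(124).
a_0 = floor(sqrt(124)) = 11; set m_0=0, q_0=1.
Recurrence: m' = q*a - m,  q' = (d - m'^2)/q,  a' = floor((a_0 + m')/q').
  step 1: m=11, q=3, a=7
  step 2: m=10, q=8, a=2
  step 3: m=6, q=11, a=1
  step 4: m=5, q=9, a=1
  step 5: m=4, q=12, a=1
  step 6: m=8, q=5, a=3
  step 7: m=7, q=15, a=1
  step 8: m=8, q=4, a=4
  step 9: m=8, q=15, a=1
  step 10: m=7, q=5, a=3
  step 11: m=8, q=12, a=1
  step 12: m=4, q=9, a=1
  step 13: m=5, q=11, a=1
  step 14: m=6, q=8, a=2
  step 15: m=10, q=3, a=7
  step 16: m=11, q=1, a=22
a_16 = 2*a_0 = 22, so the period closes here.
sqrt(124) = [11; 7, 2, 1, 1, 1, 3, 1, 4, 1, 3, 1, 1, 1, 2, 7, 22]
Period length = 16

16


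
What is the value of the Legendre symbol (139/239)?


p = 239 is prime, so compute (139/239) with the reciprocity algorithm (Jacobi-symbol steps: pull out 2s via (2/n), flip via reciprocity, reduce):
  reciprocity: (139/239) -> -(239/139)
  reduce: (100/139)
  pull out 2: (2/139) = -1  (since 139 mod 8 = 3)
  pull out 2: (2/139) = -1  (since 139 mod 8 = 3)
  reciprocity: (25/139) -> +(139/25)
  reduce: (14/25)
  pull out 2: (2/25) = +1  (since 25 mod 8 = 1)
  reciprocity: (7/25) -> +(25/7)
  reduce: (4/7)
  pull out 2: (2/7) = +1  (since 7 mod 8 = 7)
  pull out 2: (2/7) = +1  (since 7 mod 8 = 7)
  (1/7) = 1
Product of signs = -1
(139/239) = -1

-1


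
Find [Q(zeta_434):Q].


The degree equals Euler's totient phi(434).
434 = 2 * 7 * 31
phi(434) = 180

180


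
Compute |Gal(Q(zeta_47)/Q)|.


|Gal(Q(zeta_47)/Q)| = phi(47)
= 46

46


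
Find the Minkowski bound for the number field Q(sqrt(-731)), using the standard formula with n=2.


d = -731, d mod 4 = 1, so disc(K) = d = -731; |disc(K)| = 731
Imaginary quadratic field, so n = 2, s = r2 = 1, r1 = 0
M = (n!/n^n) * (4/pi)^s * sqrt(|disc(K)|) = (2!/2^2) * (4/pi)^1 * sqrt(731)
= 0.5 * 1.273240 * 27.037012
= 17.2123

17.2123


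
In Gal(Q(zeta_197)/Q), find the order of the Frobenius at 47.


The Frobenius at p in Gal(Q(zeta_n)/Q) = (Z/nZ)* is the class of p, so its order is ord_197(47), the smallest k >= 1 with 47^k = 1 mod 197.
n = 197 = 197, phi(197) = 196; the order divides phi(n).
Divisors of 196: 1, 2, 4, 7, 14, 28, 49, 98, 196
Repeated squaring mod 197: 47^1 = 47, 47^2 = 42, 47^4 = 188, 47^8 = 81, 47^16 = 60, 47^32 = 54, 47^64 = 158, 47^128 = 142
Test divisors in increasing order:
  k=1: 47^1 = 47 mod 197
  k=2: 47^2 = 42 mod 197
  k=4: 47^4 = 188 mod 197
  k=7: 47^7 = 188 * 42 * 47 = 161 mod 197
  k=14: 47^14 = 81 * 188 * 42 = 114 mod 197
  k=28: 47^28 = 60 * 81 * 188 = 191 mod 197
  k=49: 47^49 = 54 * 60 * 47 = 196 mod 197
  k=98: 47^98 = 158 * 54 * 42 = 1 mod 197  <- first divisor giving 1
Order = 98

98


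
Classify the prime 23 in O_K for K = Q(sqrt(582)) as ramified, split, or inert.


K = Q(sqrt(582)). Since d mod 4 = 2, disc(K) = 2328.
Check p | disc: 2328 mod 23 = 5.
p does not divide disc. Compute Legendre symbol (d/p):
7^((23-1)/2) mod 23 = -1
(d/p) = -1, so p is inert: (p) stays prime with e=1, f=2, g=1.
Therefore p is inert.

inert


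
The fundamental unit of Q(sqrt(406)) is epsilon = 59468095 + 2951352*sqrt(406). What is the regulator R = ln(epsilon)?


epsilon = 59468095 + 2951352*sqrt(406)
= 1.1894e+08
R = ln(1.1894e+08)
= 18.5941

18.5941


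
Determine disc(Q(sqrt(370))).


For K = Q(sqrt(d)) with d squarefree: disc(K) = d if d = 1 mod 4, and disc(K) = 4d if d = 2 or 3 mod 4.
Here d = 370, and d mod 4 = 2.
d = 2 mod 4, not 1 (O_K = Z[sqrt(d)]), so disc(K) = 4d = 4 * (370) = 1480

1480


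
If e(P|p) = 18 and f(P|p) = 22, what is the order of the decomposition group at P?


|D_P| = e * f
= 18 * 22
= 396

396


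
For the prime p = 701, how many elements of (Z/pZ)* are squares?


For prime p, the number of non-zero quadratic residues is (p-1)/2.
= (701-1)/2
= 350

350


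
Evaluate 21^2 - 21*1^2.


x^2 - d*y^2
= 21^2 - 21*1^2
= 441 - 21
= 420

420


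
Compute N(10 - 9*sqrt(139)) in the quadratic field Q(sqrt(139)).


N(a + b*sqrt(d)) = a^2 - d*b^2
= (10)^2 - (139)*(-9)^2
= 100 - 11259
= -11159

-11159


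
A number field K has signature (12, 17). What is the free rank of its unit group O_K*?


By Dirichlet's unit theorem:
rank = r1 + r2 - 1
= 12 + 17 - 1
= 28

28


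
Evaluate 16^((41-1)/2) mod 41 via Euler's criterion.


p = 41 is prime and the exponent is (p-1)/2 = 20, so by Euler's criterion 16^20 = (16/41) = +1 or -1 mod 41.
Compute by square-and-multiply:
  20 = 16 + 4 (binary 10100)
  Repeated squaring mod 41: 16^1 = 16, 16^2 = 10, 16^4 = 18, 16^8 = 37, 16^16 = 16
  16^20 = 16^16 * 16^4 = 16 * 18 mod 41
    16 * 18 = 288 = 1 mod 41
  16^20 = 1 mod 41
Result 1: 16 is a quadratic residue mod 41.
16^20 mod 41 = 1

1


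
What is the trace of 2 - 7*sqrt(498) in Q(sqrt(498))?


Tr(a + b*sqrt(d)) = (a + b*sqrt(d)) + (a - b*sqrt(d)) = 2a
= 2 * (2)
= 4

4


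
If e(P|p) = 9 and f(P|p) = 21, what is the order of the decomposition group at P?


|D_P| = e * f
= 9 * 21
= 189

189


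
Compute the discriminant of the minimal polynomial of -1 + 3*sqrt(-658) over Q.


The element -1 + 3*sqrt(-658) has minimal polynomial:
x^2 + 2*x + 5923
Discriminant = (2)^2 - 4*(5923)
= 4 - 23692
= -23688

-23688


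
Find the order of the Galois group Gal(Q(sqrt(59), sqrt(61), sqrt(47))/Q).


The 3 square roots of distinct primes are multiplicatively independent over Q,
so [K:Q] = 2^3 and Gal(K/Q) is isomorphic to (Z/2Z)^3.
|Gal| = 2^3 = 8

8


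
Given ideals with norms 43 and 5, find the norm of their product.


N(IJ) = N(I) * N(J)
= 43 * 5
= 215

215


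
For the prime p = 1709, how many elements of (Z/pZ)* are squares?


For prime p, the number of non-zero quadratic residues is (p-1)/2.
= (1709-1)/2
= 854

854


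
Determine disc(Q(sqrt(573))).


For K = Q(sqrt(d)) with d squarefree: disc(K) = d if d = 1 mod 4, and disc(K) = 4d if d = 2 or 3 mod 4.
Here d = 573, and d mod 4 = 1.
d = 1 mod 4 (O_K = Z[(1+sqrt(d))/2]), so disc(K) = d = 573

573


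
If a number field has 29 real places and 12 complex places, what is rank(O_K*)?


By Dirichlet's unit theorem:
rank = r1 + r2 - 1
= 29 + 12 - 1
= 40

40


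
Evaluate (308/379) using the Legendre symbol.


p = 379 is prime, so compute (308/379) with the reciprocity algorithm (Jacobi-symbol steps: pull out 2s via (2/n), flip via reciprocity, reduce):
  pull out 2: (2/379) = -1  (since 379 mod 8 = 3)
  pull out 2: (2/379) = -1  (since 379 mod 8 = 3)
  reciprocity: (77/379) -> +(379/77)
  reduce: (71/77)
  reciprocity: (71/77) -> +(77/71)
  reduce: (6/71)
  pull out 2: (2/71) = +1  (since 71 mod 8 = 7)
  reciprocity: (3/71) -> -(71/3)
  reduce: (2/3)
  pull out 2: (2/3) = -1  (since 3 mod 8 = 3)
  (1/3) = 1
Product of signs = 1
(308/379) = 1

1


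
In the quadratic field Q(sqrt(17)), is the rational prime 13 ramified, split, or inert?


K = Q(sqrt(17)). Since d mod 4 = 1, disc(K) = 17.
Check p | disc: 17 mod 13 = 4.
p does not divide disc. Compute Legendre symbol (d/p):
4^((13-1)/2) mod 13 = 1
(d/p) = 1, so p splits: (p) = P*P' with e=1, f=1, g=2.
Therefore p is split.

split


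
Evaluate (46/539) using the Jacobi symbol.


Compute (46/539) via quadratic reciprocity:
  pull out 2: (2/539) = -1  (since 539 mod 8 = 3)
  reciprocity: (23/539) -> -(539/23)
  reduce: (10/23)
  pull out 2: (2/23) = +1  (since 23 mod 8 = 7)
  reciprocity: (5/23) -> +(23/5)
  reduce: (3/5)
  reciprocity: (3/5) -> +(5/3)
  reduce: (2/3)
  pull out 2: (2/3) = -1  (since 3 mod 8 = 3)
  (1/3) = 1
Product of signs = -1

-1


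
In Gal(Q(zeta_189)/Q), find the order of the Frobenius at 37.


The Frobenius at p in Gal(Q(zeta_n)/Q) = (Z/nZ)* is the class of p, so its order is ord_189(37), the smallest k >= 1 with 37^k = 1 mod 189.
n = 189 = 3^3 * 7, phi(189) = 108; the order divides phi(n).
Divisors of 108: 1, 2, 3, 4, 6, 9, 12, 18, 27, 36, 54, 108
Repeated squaring mod 189: 37^1 = 37, 37^2 = 46, 37^4 = 37, 37^8 = 46, 37^16 = 37, 37^32 = 46, 37^64 = 37
Test divisors in increasing order:
  k=1: 37^1 = 37 mod 189
  k=2: 37^2 = 46 mod 189
  k=3: 37^3 = 46 * 37 = 1 mod 189  <- first divisor giving 1
Order = 3

3


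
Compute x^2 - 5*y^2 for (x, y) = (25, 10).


x^2 - d*y^2
= 25^2 - 5*10^2
= 625 - 500
= 125

125


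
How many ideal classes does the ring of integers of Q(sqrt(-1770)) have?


K = Q(sqrt(-1770)). d mod 4 = 2, so D = disc(K) = 4d = -7080
h(K) equals the number of primitive reduced positive-definite forms (a, b, c) = a*x^2 + b*x*y + c*y^2 with b^2 - 4ac = D,
where reduced means |b| <= a <= c, with b >= 0 whenever |b| = a or a = c, and primitive means gcd(a, b, c) = 1.
Reduced forces 3a^2 <= |D| = 7080, so 1 <= a <= 48; b must have the parity of D, and c = (b^2 - D)/(4a) must be an integer >= a.
Enumerate a = 1..48, b in [-a, a]:
  a=1: (1, 0, 1770)  [1]
  a=2: (2, 0, 885)  [1]
  a=3: (3, 0, 590)  [1]
  a=4: none
  a=5: (5, 0, 354)  [1]
  a=6: (6, 0, 295)  [1]
  a=7: (7, -2, 253), (7, 2, 253)  [2]
  a=8..9: none
  a=10: (10, 0, 177)  [1]
  a=11: (11, -2, 161), (11, 2, 161)  [2]
  a=12..13: none
  a=14: (14, -12, 129), (14, 12, 129)  [2]
  a=15: (15, 0, 118)  [1]
  a=16: none
  a=17: (17, -14, 107), (17, 14, 107)  [2]
  a=18: none
  a=19: (19, -8, 94), (19, 8, 94)  [2]
  a=20: none
  a=21: (21, -12, 86), (21, 12, 86)  [2]
  a=22: (22, -20, 85), (22, 20, 85)  [2]
  a=23: (23, -2, 77), (23, 2, 77)  [2]
  a=24..28: none
  a=29: (29, -24, 66), (29, 24, 66)  [2]
  a=30: (30, 0, 59)  [1]
  a=31: (31, -22, 61), (31, 22, 61)  [2]
  a=32: none
  a=33: (33, -24, 58), (33, 24, 58)  [2]
  a=34: (34, -20, 55), (34, 20, 55)  [2]
  a=35: (35, -30, 57), (35, 30, 57)  [2]
  a=36..37: none
  a=38: (38, -8, 47), (38, 8, 47)  [2]
  a=39..41: none
  a=42: (42, -12, 43), (42, 12, 43)  [2]
  a=43..45: none
  a=46: (46, -44, 49), (46, 44, 49)  [2]
  a=47..48: none
Total reduced forms: 1 + 1 + 1 + 1 + 1 + 2 + 1 + 2 + 2 + 1 + 2 + 2 + 2 + 2 + 2 + 2 + 1 + 2 + 2 + 2 + 2 + 2 + 2 + 2 = 40
h = 40

40


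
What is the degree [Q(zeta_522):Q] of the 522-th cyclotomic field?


The degree equals Euler's totient phi(522).
522 = 2 * 3^2 * 29
phi(522) = 168

168


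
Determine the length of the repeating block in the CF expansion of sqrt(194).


Run the CF algorithm for sqrt(194).
a_0 = floor(sqrt(194)) = 13; set m_0=0, q_0=1.
Recurrence: m' = q*a - m,  q' = (d - m'^2)/q,  a' = floor((a_0 + m')/q').
  step 1: m=13, q=25, a=1
  step 2: m=12, q=2, a=12
  step 3: m=12, q=25, a=1
  step 4: m=13, q=1, a=26
a_4 = 2*a_0 = 26, so the period closes here.
sqrt(194) = [13; 1, 12, 1, 26]
Period length = 4

4


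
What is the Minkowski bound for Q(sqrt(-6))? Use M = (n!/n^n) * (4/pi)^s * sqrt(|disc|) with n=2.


d = -6, d mod 4 = 2, so disc(K) = 4d = -24; |disc(K)| = 24
Imaginary quadratic field, so n = 2, s = r2 = 1, r1 = 0
M = (n!/n^n) * (4/pi)^s * sqrt(|disc(K)|) = (2!/2^2) * (4/pi)^1 * sqrt(24)
= 0.5 * 1.273240 * 4.898979
= 3.1188

3.1188


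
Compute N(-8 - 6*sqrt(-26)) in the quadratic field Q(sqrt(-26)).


N(a + b*sqrt(d)) = a^2 - d*b^2
= (-8)^2 - (-26)*(-6)^2
= 64 + 936
= 1000

1000


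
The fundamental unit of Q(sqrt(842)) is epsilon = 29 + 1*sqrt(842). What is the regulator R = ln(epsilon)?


epsilon = 29 + 1*sqrt(842)
= 58.0172
R = ln(58.0172)
= 4.0607

4.0607


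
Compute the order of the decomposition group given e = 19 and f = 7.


|D_P| = e * f
= 19 * 7
= 133

133


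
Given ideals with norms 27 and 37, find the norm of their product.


N(IJ) = N(I) * N(J)
= 27 * 37
= 999

999


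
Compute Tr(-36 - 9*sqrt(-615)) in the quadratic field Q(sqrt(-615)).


Tr(a + b*sqrt(d)) = (a + b*sqrt(d)) + (a - b*sqrt(d)) = 2a
= 2 * (-36)
= -72

-72


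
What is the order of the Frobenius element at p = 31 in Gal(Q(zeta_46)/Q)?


The Frobenius at p in Gal(Q(zeta_n)/Q) = (Z/nZ)* is the class of p, so its order is ord_46(31), the smallest k >= 1 with 31^k = 1 mod 46.
n = 46 = 2 * 23, phi(46) = 22; the order divides phi(n).
Divisors of 22: 1, 2, 11, 22
Repeated squaring mod 46: 31^1 = 31, 31^2 = 41, 31^4 = 25, 31^8 = 27, 31^16 = 39
Test divisors in increasing order:
  k=1: 31^1 = 31 mod 46
  k=2: 31^2 = 41 mod 46
  k=11: 31^11 = 27 * 41 * 31 = 1 mod 46  <- first divisor giving 1
Order = 11

11


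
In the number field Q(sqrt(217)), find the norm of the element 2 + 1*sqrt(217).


N(a + b*sqrt(d)) = a^2 - d*b^2
= (2)^2 - (217)*(1)^2
= 4 - 217
= -213

-213


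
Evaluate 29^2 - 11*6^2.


x^2 - d*y^2
= 29^2 - 11*6^2
= 841 - 396
= 445

445


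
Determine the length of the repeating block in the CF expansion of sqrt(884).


Run the CF algorithm for sqrt(884).
a_0 = floor(sqrt(884)) = 29; set m_0=0, q_0=1.
Recurrence: m' = q*a - m,  q' = (d - m'^2)/q,  a' = floor((a_0 + m')/q').
  step 1: m=29, q=43, a=1
  step 2: m=14, q=16, a=2
  step 3: m=18, q=35, a=1
  step 4: m=17, q=17, a=2
  step 5: m=17, q=35, a=1
  step 6: m=18, q=16, a=2
  step 7: m=14, q=43, a=1
  step 8: m=29, q=1, a=58
a_8 = 2*a_0 = 58, so the period closes here.
sqrt(884) = [29; 1, 2, 1, 2, 1, 2, 1, 58]
Period length = 8

8


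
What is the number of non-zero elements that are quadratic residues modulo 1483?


For prime p, the number of non-zero quadratic residues is (p-1)/2.
= (1483-1)/2
= 741

741


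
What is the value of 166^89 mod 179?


p = 179 is prime and the exponent is (p-1)/2 = 89, so by Euler's criterion 166^89 = (166/179) = +1 or -1 mod 179.
Compute by square-and-multiply:
  89 = 64 + 16 + 8 + 1 (binary 1011001)
  Repeated squaring mod 179: 166^1 = 166, 166^2 = 169, 166^4 = 100, 166^8 = 155, 166^16 = 39, 166^32 = 89, 166^64 = 45
  166^89 = 166^64 * 166^16 * 166^8 * 166^1 = 45 * 39 * 155 * 166 mod 179
    45 * 39 = 1755 = 144 mod 179
    144 * 155 = 22320 = 124 mod 179
    124 * 166 = 20584 = 178 mod 179
  166^89 = 178 mod 179
Result 178 = p - 1 = -1 mod 179: 166 is a quadratic non-residue mod 179. As a residue in [0, p-1] the value is 178.
166^89 mod 179 = 178

178


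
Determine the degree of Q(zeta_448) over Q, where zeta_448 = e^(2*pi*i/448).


The degree equals Euler's totient phi(448).
448 = 2^6 * 7
phi(448) = 192

192


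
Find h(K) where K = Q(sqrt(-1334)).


K = Q(sqrt(-1334)). d mod 4 = 2, so D = disc(K) = 4d = -5336
h(K) equals the number of primitive reduced positive-definite forms (a, b, c) = a*x^2 + b*x*y + c*y^2 with b^2 - 4ac = D,
where reduced means |b| <= a <= c, with b >= 0 whenever |b| = a or a = c, and primitive means gcd(a, b, c) = 1.
Reduced forces 3a^2 <= |D| = 5336, so 1 <= a <= 42; b must have the parity of D, and c = (b^2 - D)/(4a) must be an integer >= a.
Enumerate a = 1..42, b in [-a, a]:
  a=1: (1, 0, 1334)  [1]
  a=2: (2, 0, 667)  [1]
  a=3: (3, -2, 445), (3, 2, 445)  [2]
  a=4: none
  a=5: (5, -2, 267), (5, 2, 267)  [2]
  a=6: (6, -4, 223), (6, 4, 223)  [2]
  a=7..8: none
  a=9: (9, -8, 150), (9, 8, 150)  [2]
  a=10: (10, -8, 135), (10, 8, 135)  [2]
  a=11..14: none
  a=15: (15, -8, 90), (15, -2, 89), (15, 2, 89), (15, 8, 90)  [4]
  a=16: none
  a=17: (17, -6, 79), (17, 6, 79)  [2]
  a=18: (18, -8, 75), (18, 8, 75)  [2]
  a=19..22: none
  a=23: (23, 0, 58)  [1]
  a=24: none
  a=25: (25, -8, 54), (25, 8, 54)  [2]
  a=26: none
  a=27: (27, -8, 50), (27, 8, 50)  [2]
  a=28: none
  a=29: (29, 0, 46)  [1]
  a=30: (30, -28, 51), (30, -8, 45), (30, 8, 45), (30, 28, 51)  [4]
  a=31..33: none
  a=34: (34, -28, 45), (34, 28, 45)  [2]
  a=35..42: none
Total reduced forms: 1 + 1 + 2 + 2 + 2 + 2 + 2 + 4 + 2 + 2 + 1 + 2 + 2 + 1 + 4 + 2 = 32
h = 32

32


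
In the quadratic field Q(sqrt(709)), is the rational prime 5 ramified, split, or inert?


K = Q(sqrt(709)). Since d mod 4 = 1, disc(K) = 709.
Check p | disc: 709 mod 5 = 4.
p does not divide disc. Compute Legendre symbol (d/p):
4^((5-1)/2) mod 5 = 1
(d/p) = 1, so p splits: (p) = P*P' with e=1, f=1, g=2.
Therefore p is split.

split


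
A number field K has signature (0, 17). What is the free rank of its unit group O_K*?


By Dirichlet's unit theorem:
rank = r1 + r2 - 1
= 0 + 17 - 1
= 16

16


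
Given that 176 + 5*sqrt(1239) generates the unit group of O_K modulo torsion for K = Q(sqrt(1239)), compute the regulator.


epsilon = 176 + 5*sqrt(1239)
= 351.9972
R = ln(351.9972)
= 5.8636

5.8636
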